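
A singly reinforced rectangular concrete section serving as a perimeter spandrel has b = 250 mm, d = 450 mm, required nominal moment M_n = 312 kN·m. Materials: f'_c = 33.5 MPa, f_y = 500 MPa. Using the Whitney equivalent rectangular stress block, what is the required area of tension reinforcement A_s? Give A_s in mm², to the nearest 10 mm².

A_s ≈ 1580 mm²

With M_n = 0.85 f'_c a b (d − a/2), solve the quadratic for a:
a = d − √(d² − 2M_n/(0.85 f'_c b)) = 450 − √(450² − 2 × 312×10⁶/(0.85 × 33.5 × 250)) = 111.11 mm.
A_s = 0.85 f'_c a b / f_y = 0.85 × 33.5 × 111.11 × 250 / 500 = 1581.9 mm².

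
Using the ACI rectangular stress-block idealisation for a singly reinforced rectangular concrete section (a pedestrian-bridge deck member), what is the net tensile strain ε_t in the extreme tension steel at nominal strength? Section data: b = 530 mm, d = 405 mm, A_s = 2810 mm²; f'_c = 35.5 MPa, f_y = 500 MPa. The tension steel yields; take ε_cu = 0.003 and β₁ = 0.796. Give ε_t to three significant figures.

a = A_s f_y/(0.85 f'_c b) = 87.85 mm.
β₁ = 0.796, so c = a/β₁ = 87.85/0.796 = 110.36 mm.
From the linear strain diagram with ε_cu = 0.003: ε_t = 0.003 (d − c)/c = 0.003 × (405 − 110.36)/110.36 = 0.00801.
Since ε_t ≥ 0.005, the section is tension-controlled.

ε_t ≈ 0.00801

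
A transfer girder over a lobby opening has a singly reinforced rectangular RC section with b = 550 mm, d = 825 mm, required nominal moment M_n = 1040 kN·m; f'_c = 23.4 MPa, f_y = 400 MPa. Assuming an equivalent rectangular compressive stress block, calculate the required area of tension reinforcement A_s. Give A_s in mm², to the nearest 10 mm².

A_s ≈ 3410 mm²

With M_n = 0.85 f'_c a b (d − a/2), solve the quadratic for a:
a = d − √(d² − 2M_n/(0.85 f'_c b)) = 825 − √(825² − 2 × 1040×10⁶/(0.85 × 23.4 × 550)) = 124.65 mm.
A_s = 0.85 f'_c a b / f_y = 0.85 × 23.4 × 124.65 × 550 / 400 = 3409.0 mm².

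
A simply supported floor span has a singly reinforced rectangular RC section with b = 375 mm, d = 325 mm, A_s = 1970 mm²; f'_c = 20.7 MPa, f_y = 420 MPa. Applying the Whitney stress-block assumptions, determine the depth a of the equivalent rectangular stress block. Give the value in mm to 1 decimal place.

T = A_s f_y = 1970 × 420 = 827400 N = 827.4 kN.
Setting C = 0.85 f'_c a b equal to T: a = 827400/(0.85 × 20.7 × 375) = 125.4 mm.

a ≈ 125.4 mm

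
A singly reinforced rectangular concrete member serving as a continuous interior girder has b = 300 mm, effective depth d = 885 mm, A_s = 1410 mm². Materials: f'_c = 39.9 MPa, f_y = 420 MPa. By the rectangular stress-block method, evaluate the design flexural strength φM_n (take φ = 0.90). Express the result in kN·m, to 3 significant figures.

T = A_s f_y = 1410 × 420 = 592200 N = 592.2 kN.
From C = T: a = T/(0.85 f'_c b) = 592200/(0.85 × 39.9 × 300) = 58.20 mm.
M_n = T(d − a/2) = 592.2 kN × (885 − 29.1) mm = 506.86 kN·m.
φM_n = 0.90 × 506.86 = 456.17 kN·m.

φM_n ≈ 456 kN·m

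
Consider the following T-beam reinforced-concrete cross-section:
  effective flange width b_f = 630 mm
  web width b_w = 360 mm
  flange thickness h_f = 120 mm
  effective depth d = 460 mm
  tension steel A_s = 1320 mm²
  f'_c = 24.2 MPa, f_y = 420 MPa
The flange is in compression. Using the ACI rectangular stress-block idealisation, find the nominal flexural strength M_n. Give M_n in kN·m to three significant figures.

M_n ≈ 243 kN·m

Tension: T = A_s f_y = 1320 × 420 = 554400 N.
Try a within the flange: a = T/(0.85 f'_c b_f) = 554400/(0.85 × 24.2 × 630) = 42.78 mm.
Since a = 42.78 ≤ h_f = 120 mm, the stress block lies entirely in the flange; analyse as a rectangular beam of width b_f.
M_n = T(d − a/2) = 554400 × (460 − 21.39) = 243.17 × 10⁶ N·mm.
M_n = 243.17 kN·m.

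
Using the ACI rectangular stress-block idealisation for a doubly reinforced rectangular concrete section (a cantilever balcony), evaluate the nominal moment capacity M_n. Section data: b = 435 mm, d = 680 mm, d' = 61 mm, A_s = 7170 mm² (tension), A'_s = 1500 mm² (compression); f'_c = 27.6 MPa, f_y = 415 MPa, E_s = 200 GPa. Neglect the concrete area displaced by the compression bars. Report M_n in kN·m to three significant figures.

Assume both tension and compression steel yield.
Net tension couple steel: A_s − A'_s = 5670 mm².
a = (A_s − A'_s) f_y / (0.85 f'_c b) = 2353050/(0.85 × 27.6 × 435) = 230.58 mm.
c = a/β₁ = 230.58/0.85 = 271.27 mm; ε'_s = 0.003(c − d')/c = 0.0023 ≥ f_y/E_s = 0.0021, so compression steel does yield.
M_n = (A_s − A'_s) f_y (d − a/2) + A'_s f_y (d − d') = [2353050 × (680 − 115.29) + 622500 × (680 − 61)] × 10⁻⁶ = 1328.79 + 385.33 = 1714.12 kN·m.

M_n ≈ 1710 kN·m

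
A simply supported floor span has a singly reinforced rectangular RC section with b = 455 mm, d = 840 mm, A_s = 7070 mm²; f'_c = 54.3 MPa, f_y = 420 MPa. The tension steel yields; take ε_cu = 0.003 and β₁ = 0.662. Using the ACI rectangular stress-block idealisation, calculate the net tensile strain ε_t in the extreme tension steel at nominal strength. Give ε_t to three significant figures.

ε_t ≈ 0.00880

a = A_s f_y/(0.85 f'_c b) = 141.40 mm.
β₁ = 0.662, so c = a/β₁ = 141.40/0.662 = 213.60 mm.
From the linear strain diagram with ε_cu = 0.003: ε_t = 0.003 (d − c)/c = 0.003 × (840 − 213.60)/213.60 = 0.00880.
Since ε_t ≥ 0.005, the section is tension-controlled.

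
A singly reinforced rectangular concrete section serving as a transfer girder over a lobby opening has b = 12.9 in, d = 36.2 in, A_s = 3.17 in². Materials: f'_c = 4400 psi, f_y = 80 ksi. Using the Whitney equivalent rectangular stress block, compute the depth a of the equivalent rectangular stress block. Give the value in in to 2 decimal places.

T = A_s f_y = 3.17 × 80 = 253.6 kips.
a = T/(0.85 f'_c b) = 253.6/(0.85 × 4.4 × 12.9) = 5.26 in.

a ≈ 5.26 in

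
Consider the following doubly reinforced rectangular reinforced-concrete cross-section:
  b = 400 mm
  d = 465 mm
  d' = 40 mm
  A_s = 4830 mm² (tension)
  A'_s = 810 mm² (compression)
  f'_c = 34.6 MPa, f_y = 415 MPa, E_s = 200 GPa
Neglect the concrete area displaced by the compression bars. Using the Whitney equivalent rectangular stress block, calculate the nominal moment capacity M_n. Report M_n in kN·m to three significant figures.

M_n ≈ 800 kN·m

Assume both tension and compression steel yield.
Net tension couple steel: A_s − A'_s = 4020 mm².
a = (A_s − A'_s) f_y / (0.85 f'_c b) = 1668300/(0.85 × 34.6 × 400) = 141.81 mm.
c = a/β₁ = 141.81/0.803 = 176.60 mm; ε'_s = 0.003(c − d')/c = 0.0023 ≥ f_y/E_s = 0.0021, so compression steel does yield.
M_n = (A_s − A'_s) f_y (d − a/2) + A'_s f_y (d − d') = [1668300 × (465 − 70.905) + 336150 × (465 − 40)] × 10⁻⁶ = 657.47 + 142.86 = 800.33 kN·m.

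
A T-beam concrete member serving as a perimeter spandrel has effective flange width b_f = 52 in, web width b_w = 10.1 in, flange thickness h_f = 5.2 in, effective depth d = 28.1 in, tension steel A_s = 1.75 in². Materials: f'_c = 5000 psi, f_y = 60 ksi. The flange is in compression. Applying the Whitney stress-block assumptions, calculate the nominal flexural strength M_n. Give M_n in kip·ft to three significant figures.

Tension: T = A_s f_y = 1.75 × 60 = 105 kips.
Try a within the flange: a = T/(0.85 f'_c b_f) = 105/(0.85 × 5 × 52) = 0.475 in.
Since a = 0.475 ≤ h_f = 5.2 in, the stress block lies entirely in the flange; analyse as a rectangular beam of width b_f.
M_n = T(d − a/2) = 105 × (28.1 − 0.2375) = 2925.6 kip·in.
M_n = 2925.6/12 = 243.80 kip·ft.

M_n ≈ 244 kip·ft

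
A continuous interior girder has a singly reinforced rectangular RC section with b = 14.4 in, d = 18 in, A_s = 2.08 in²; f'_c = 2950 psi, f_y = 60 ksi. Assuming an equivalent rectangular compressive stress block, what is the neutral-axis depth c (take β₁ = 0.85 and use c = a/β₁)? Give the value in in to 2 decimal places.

T = A_s f_y = 2.08 × 60 = 124.8 kips.
a = T/(0.85 f'_c b) = 124.8/(0.85 × 2.95 × 14.4) = 3.4563 in.
With β₁ = 0.85, c = a/β₁ = 3.4563/0.85 = 4.07 in.

c ≈ 4.07 in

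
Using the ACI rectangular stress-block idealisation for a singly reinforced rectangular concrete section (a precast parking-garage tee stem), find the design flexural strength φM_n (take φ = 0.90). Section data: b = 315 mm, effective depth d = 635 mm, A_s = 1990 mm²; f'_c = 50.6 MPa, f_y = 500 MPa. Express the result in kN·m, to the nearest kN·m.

φM_n ≈ 536 kN·m

T = A_s f_y = 1990 × 500 = 995000 N = 995 kN.
From C = T: a = T/(0.85 f'_c b) = 995000/(0.85 × 50.6 × 315) = 73.44 mm.
M_n = T(d − a/2) = 995 kN × (635 − 36.72) mm = 595.29 kN·m.
φM_n = 0.90 × 595.29 = 535.76 kN·m.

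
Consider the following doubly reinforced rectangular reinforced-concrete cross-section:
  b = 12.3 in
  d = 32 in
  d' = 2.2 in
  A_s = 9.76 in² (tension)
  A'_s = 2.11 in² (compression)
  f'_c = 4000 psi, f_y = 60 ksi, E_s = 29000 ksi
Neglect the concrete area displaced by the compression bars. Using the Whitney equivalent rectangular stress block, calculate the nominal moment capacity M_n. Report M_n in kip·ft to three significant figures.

M_n ≈ 1330 kip·ft

Assume both steels yield.
a = (A_s − A'_s) f_y/(0.85 f'_c b) = (9.76 − 2.11) × 60/(0.85 × 4 × 12.3) = 10.976 in.
c = a/β₁ = 10.976/0.85 = 12.913 in; ε'_s = 0.003(c − d')/c = 0.0025 ≥ ε_y = 0.0021, so the compression steel yields.
M_n = (A_s − A'_s) f_y (d − a/2) + A'_s f_y (d − d') = 459 × (32 − 5.488) + 126.6 × (32 − 2.2) = 12169.0 + 3772.7 = 15941.7 kip·in = 15941.7/12 = 1328.48 kip·ft.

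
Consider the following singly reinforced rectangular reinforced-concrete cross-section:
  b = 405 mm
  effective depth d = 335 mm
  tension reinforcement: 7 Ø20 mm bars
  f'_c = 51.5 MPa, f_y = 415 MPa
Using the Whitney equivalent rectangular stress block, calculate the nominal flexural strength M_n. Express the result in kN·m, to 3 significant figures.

A_s = 7 × 314 = 2198 mm².
T = A_s f_y = 2198 × 415 = 912170 N = 912.17 kN.
From C = T: a = T/(0.85 f'_c b) = 912170/(0.85 × 51.5 × 405) = 51.45 mm.
M_n = T(d − a/2) = 912.17 kN × (335 − 25.725) mm = 282.11 kN·m.

M_n ≈ 282 kN·m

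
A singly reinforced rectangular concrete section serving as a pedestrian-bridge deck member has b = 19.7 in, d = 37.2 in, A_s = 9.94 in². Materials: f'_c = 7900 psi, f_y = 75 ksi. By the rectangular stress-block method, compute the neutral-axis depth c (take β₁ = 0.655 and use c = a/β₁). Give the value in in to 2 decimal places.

c ≈ 8.60 in

T = A_s f_y = 9.94 × 75 = 745.5 kips.
a = T/(0.85 f'_c b) = 745.5/(0.85 × 7.9 × 19.7) = 5.6355 in.
With β₁ = 0.655, c = a/β₁ = 5.6355/0.655 = 8.60 in.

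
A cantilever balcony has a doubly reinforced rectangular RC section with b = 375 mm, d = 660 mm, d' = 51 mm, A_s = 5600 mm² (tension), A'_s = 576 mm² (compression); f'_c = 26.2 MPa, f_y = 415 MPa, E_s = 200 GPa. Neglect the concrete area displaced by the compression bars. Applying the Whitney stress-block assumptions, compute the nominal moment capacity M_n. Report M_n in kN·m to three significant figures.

Assume both tension and compression steel yield.
Net tension couple steel: A_s − A'_s = 5024 mm².
a = (A_s − A'_s) f_y / (0.85 f'_c b) = 2084960/(0.85 × 26.2 × 375) = 249.66 mm.
c = a/β₁ = 249.66/0.85 = 293.72 mm; ε'_s = 0.003(c − d')/c = 0.0025 ≥ f_y/E_s = 0.0021, so compression steel does yield.
M_n = (A_s − A'_s) f_y (d − a/2) + A'_s f_y (d − d') = [2084960 × (660 − 124.83) + 239040 × (660 − 51)] × 10⁻⁶ = 1115.81 + 145.58 = 1261.39 kN·m.

M_n ≈ 1260 kN·m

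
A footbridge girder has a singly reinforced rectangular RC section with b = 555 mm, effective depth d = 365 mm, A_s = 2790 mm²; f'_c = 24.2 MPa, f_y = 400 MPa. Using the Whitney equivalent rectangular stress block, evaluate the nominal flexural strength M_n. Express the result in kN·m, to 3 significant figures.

T = A_s f_y = 2790 × 400 = 1116000 N = 1116 kN.
From C = T: a = T/(0.85 f'_c b) = 1116000/(0.85 × 24.2 × 555) = 97.75 mm.
M_n = T(d − a/2) = 1116 kN × (365 − 48.875) mm = 352.80 kN·m.

M_n ≈ 353 kN·m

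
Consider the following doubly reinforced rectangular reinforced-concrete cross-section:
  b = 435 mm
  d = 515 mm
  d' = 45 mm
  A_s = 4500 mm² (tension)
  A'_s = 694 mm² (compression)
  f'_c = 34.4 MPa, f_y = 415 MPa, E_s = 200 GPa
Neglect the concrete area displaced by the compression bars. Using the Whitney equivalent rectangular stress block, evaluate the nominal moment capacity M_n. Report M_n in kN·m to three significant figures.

Assume both tension and compression steel yield.
Net tension couple steel: A_s − A'_s = 3806 mm².
a = (A_s − A'_s) f_y / (0.85 f'_c b) = 1579490/(0.85 × 34.4 × 435) = 124.18 mm.
c = a/β₁ = 124.18/0.804 = 154.45 mm; ε'_s = 0.003(c − d')/c = 0.0021 ≥ f_y/E_s = 0.0021, so compression steel does yield.
M_n = (A_s − A'_s) f_y (d − a/2) + A'_s f_y (d − d') = [1579490 × (515 − 62.09) + 288010 × (515 − 45)] × 10⁻⁶ = 715.37 + 135.36 = 850.73 kN·m.

M_n ≈ 851 kN·m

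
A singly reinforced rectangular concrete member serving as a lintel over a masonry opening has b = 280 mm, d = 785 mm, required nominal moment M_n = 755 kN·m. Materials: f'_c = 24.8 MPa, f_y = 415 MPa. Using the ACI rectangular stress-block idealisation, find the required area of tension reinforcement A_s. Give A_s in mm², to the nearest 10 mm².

A_s ≈ 2630 mm²

With M_n = 0.85 f'_c a b (d − a/2), solve the quadratic for a:
a = d − √(d² − 2M_n/(0.85 f'_c b)) = 785 − √(785² − 2 × 755×10⁶/(0.85 × 24.8 × 280)) = 184.67 mm.
A_s = 0.85 f'_c a b / f_y = 0.85 × 24.8 × 184.67 × 280 / 415 = 2626.5 mm².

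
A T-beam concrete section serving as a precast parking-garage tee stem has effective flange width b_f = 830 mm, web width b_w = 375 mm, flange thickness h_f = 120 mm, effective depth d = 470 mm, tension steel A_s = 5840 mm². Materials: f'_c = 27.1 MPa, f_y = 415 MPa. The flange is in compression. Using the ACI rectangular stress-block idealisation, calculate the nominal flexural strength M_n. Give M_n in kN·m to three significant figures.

M_n ≈ 985 kN·m

Tension: T = A_s f_y = 5840 × 415 = 2423600 N.
Try a within the flange: a = T/(0.85 f'_c b_f) = 2423600/(0.85 × 27.1 × 830) = 126.76 mm.
a = 126.76 > h_f = 120 mm: the block extends into the web. Split into flange-overhang and web parts.
C_f = 0.85 f'_c (b_f − b_w) h_f = 0.85 × 27.1 × (830 − 375) × 120 = 1257711 N.
Remaining web compression depth: a_w = (T − C_f)/(0.85 f'_c b_w) = (2423600 − 1257711)/(0.85 × 27.1 × 375) = 134.97 mm.
M_n = C_f(d − h_f/2) + (T − C_f)(d − a_w/2) = 1257711 × (470 − 60) + 1165889 × (470 − 67.485) = 515.66 + 469.29 = 984.95 × 10⁶ N·mm.
M_n = 984.95 kN·m.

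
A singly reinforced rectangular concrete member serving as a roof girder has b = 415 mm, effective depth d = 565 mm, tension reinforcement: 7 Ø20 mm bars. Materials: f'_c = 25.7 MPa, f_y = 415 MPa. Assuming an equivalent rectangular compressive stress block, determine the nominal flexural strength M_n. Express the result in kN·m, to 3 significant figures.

M_n ≈ 469 kN·m

A_s = 7 × 314 = 2198 mm².
T = A_s f_y = 2198 × 415 = 912170 N = 912.17 kN.
From C = T: a = T/(0.85 f'_c b) = 912170/(0.85 × 25.7 × 415) = 100.62 mm.
M_n = T(d − a/2) = 912.17 kN × (565 − 50.31) mm = 469.48 kN·m.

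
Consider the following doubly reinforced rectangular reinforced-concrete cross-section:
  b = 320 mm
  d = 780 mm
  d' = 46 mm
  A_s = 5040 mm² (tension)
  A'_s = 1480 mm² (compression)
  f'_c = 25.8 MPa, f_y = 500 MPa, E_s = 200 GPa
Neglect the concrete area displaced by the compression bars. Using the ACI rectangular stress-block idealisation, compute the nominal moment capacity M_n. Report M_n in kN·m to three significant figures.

Assume both tension and compression steel yield.
Net tension couple steel: A_s − A'_s = 3560 mm².
a = (A_s − A'_s) f_y / (0.85 f'_c b) = 1780000/(0.85 × 25.8 × 320) = 253.65 mm.
c = a/β₁ = 253.65/0.85 = 298.41 mm; ε'_s = 0.003(c − d')/c = 0.0025 ≥ f_y/E_s = 0.0025, so compression steel does yield.
M_n = (A_s − A'_s) f_y (d − a/2) + A'_s f_y (d − d') = [1780000 × (780 − 126.825) + 740000 × (780 − 46)] × 10⁻⁶ = 1162.65 + 543.16 = 1705.81 kN·m.

M_n ≈ 1710 kN·m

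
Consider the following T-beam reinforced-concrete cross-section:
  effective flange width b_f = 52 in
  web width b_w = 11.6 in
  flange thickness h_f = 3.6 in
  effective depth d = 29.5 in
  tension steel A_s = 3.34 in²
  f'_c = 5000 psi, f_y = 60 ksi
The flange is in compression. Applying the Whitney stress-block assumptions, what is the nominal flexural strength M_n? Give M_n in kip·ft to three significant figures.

Tension: T = A_s f_y = 3.34 × 60 = 200.4 kips.
Try a within the flange: a = T/(0.85 f'_c b_f) = 200.4/(0.85 × 5 × 52) = 0.907 in.
Since a = 0.907 ≤ h_f = 3.6 in, the stress block lies entirely in the flange; analyse as a rectangular beam of width b_f.
M_n = T(d − a/2) = 200.4 × (29.5 − 0.4535) = 5820.9 kip·in.
M_n = 5820.9/12 = 485.08 kip·ft.

M_n ≈ 485 kip·ft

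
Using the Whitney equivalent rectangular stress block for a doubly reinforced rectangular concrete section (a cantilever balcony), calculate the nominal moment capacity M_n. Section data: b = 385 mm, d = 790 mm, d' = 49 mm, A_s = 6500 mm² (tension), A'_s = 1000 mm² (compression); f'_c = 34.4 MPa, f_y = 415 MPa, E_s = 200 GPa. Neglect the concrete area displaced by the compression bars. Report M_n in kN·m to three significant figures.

M_n ≈ 1880 kN·m

Assume both tension and compression steel yield.
Net tension couple steel: A_s − A'_s = 5500 mm².
a = (A_s − A'_s) f_y / (0.85 f'_c b) = 2282500/(0.85 × 34.4 × 385) = 202.76 mm.
c = a/β₁ = 202.76/0.804 = 252.19 mm; ε'_s = 0.003(c − d')/c = 0.0024 ≥ f_y/E_s = 0.0021, so compression steel does yield.
M_n = (A_s − A'_s) f_y (d − a/2) + A'_s f_y (d − d') = [2282500 × (790 − 101.38) + 415000 × (790 − 49)] × 10⁻⁶ = 1571.78 + 307.52 = 1879.30 kN·m.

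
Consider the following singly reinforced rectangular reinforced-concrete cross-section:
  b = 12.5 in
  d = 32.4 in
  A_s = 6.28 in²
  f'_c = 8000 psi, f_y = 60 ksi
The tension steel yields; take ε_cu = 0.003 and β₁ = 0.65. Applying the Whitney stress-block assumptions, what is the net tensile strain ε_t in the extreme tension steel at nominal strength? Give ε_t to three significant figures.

a = A_s f_y/(0.85 f'_c b) = 4.433 in.
β₁ = 0.65, so c = a/β₁ = 4.433/0.65 = 6.820 in.
From the linear strain diagram with ε_cu = 0.003: ε_t = 0.003 (d − c)/c = 0.003 × (32.4 − 6.820)/6.820 = 0.0113.
Since ε_t ≥ 0.005, the section is tension-controlled.

ε_t ≈ 0.0113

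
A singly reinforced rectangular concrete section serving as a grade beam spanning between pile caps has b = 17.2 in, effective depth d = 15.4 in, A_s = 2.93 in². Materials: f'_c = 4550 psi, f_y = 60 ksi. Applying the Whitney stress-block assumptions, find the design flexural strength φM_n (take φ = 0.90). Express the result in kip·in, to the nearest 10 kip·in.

φM_n ≈ 2230 kip·in

T = A_s f_y = 2.93 × 60 = 175.8 kips.
a = T/(0.85 f'_c b) = 175.8/(0.85 × 4.55 × 17.2) = 2.643 in.
M_n = T(d − a/2) = 175.8 × (15.4 − 1.3215) = 2475.0 kip·in.
φM_n = 0.90 × 2475.0 = 2227.5 kip·in.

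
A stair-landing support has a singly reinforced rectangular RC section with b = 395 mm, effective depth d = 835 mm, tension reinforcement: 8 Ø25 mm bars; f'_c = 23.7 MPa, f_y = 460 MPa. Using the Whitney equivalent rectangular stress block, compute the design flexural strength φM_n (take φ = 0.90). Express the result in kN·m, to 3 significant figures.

φM_n ≈ 1170 kN·m

A_s = 8 × 491 = 3928 mm².
T = A_s f_y = 3928 × 460 = 1806880 N = 1806.88 kN.
From C = T: a = T/(0.85 f'_c b) = 1806880/(0.85 × 23.7 × 395) = 227.07 mm.
M_n = T(d − a/2) = 1806.88 kN × (835 − 113.535) mm = 1303.60 kN·m.
φM_n = 0.90 × 1303.60 = 1173.24 kN·m.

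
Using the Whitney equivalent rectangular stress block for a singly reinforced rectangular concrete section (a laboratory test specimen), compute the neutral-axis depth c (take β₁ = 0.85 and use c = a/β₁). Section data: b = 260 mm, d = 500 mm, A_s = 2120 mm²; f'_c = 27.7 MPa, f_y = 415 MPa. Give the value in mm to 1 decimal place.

c ≈ 169.1 mm

T = A_s f_y = 2120 × 415 = 879800 N = 879.8 kN.
Setting C = 0.85 f'_c a b equal to T: a = 879800/(0.85 × 27.7 × 260) = 143.718 mm.
With β₁ = 0.85, c = a/β₁ = 143.718/0.85 = 169.1 mm.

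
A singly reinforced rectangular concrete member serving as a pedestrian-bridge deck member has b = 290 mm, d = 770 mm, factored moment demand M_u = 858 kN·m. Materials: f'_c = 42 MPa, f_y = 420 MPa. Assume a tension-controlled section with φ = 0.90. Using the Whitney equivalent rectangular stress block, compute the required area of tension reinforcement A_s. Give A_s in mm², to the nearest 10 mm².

M_n = M_u/φ = 858/0.90 = 953.333 kN·m.
With M_n = 0.85 f'_c a b (d − a/2), solve the quadratic for a:
a = d − √(d² − 2M_n/(0.85 f'_c b)) = 770 − √(770² − 2 × 953.333×10⁶/(0.85 × 42 × 290)) = 130.68 mm.
A_s = 0.85 f'_c a b / f_y = 0.85 × 42 × 130.68 × 290 / 420 = 3221.3 mm².

A_s ≈ 3220 mm²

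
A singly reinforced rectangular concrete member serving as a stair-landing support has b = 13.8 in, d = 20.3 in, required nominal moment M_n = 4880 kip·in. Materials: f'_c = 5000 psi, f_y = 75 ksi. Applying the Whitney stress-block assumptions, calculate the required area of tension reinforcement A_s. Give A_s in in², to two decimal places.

A_s ≈ 3.62 in²

From M_n = 0.85 f'_c a b (d − a/2):
a = d − √(d² − 2M_n/(0.85 f'_c b)) = 20.3 − √(20.3² − 2 × 4880/(0.85 × 5 × 13.8)) = 4.626 in.
A_s = 0.85 f'_c a b / f_y = 0.85 × 5 × 4.626 × 13.8 / 75 = 3.618 in².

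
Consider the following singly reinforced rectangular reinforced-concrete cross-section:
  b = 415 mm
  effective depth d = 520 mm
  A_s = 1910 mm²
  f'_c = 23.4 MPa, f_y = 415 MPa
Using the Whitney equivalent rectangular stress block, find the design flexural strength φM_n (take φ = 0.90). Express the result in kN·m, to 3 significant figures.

φM_n ≈ 337 kN·m

T = A_s f_y = 1910 × 415 = 792650 N = 792.65 kN.
From C = T: a = T/(0.85 f'_c b) = 792650/(0.85 × 23.4 × 415) = 96.03 mm.
M_n = T(d − a/2) = 792.65 kN × (520 − 48.015) mm = 374.12 kN·m.
φM_n = 0.90 × 374.12 = 336.71 kN·m.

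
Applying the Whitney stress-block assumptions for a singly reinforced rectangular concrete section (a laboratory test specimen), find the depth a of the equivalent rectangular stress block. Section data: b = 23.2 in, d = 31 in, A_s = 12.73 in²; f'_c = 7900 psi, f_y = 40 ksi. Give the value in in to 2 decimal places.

T = A_s f_y = 12.73 × 40 = 509.2 kips.
a = T/(0.85 f'_c b) = 509.2/(0.85 × 7.9 × 23.2) = 3.27 in.

a ≈ 3.27 in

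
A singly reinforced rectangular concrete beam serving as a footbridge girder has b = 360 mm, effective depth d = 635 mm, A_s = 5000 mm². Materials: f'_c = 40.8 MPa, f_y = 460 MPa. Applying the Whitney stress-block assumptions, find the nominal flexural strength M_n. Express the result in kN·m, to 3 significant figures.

M_n ≈ 1250 kN·m

T = A_s f_y = 5000 × 460 = 2300000 N = 2300 kN.
From C = T: a = T/(0.85 f'_c b) = 2300000/(0.85 × 40.8 × 360) = 184.22 mm.
M_n = T(d − a/2) = 2300 kN × (635 − 92.11) mm = 1248.65 kN·m.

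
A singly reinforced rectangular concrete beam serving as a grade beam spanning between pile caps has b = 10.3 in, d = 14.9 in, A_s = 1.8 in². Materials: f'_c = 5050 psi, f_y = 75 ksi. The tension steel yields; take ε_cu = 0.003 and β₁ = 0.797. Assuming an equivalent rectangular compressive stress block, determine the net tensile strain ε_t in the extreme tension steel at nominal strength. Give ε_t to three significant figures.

ε_t ≈ 0.00867

a = A_s f_y/(0.85 f'_c b) = 3.053 in.
β₁ = 0.797, so c = a/β₁ = 3.053/0.797 = 3.831 in.
From the linear strain diagram with ε_cu = 0.003: ε_t = 0.003 (d − c)/c = 0.003 × (14.9 − 3.831)/3.831 = 0.00867.
Since ε_t ≥ 0.005, the section is tension-controlled.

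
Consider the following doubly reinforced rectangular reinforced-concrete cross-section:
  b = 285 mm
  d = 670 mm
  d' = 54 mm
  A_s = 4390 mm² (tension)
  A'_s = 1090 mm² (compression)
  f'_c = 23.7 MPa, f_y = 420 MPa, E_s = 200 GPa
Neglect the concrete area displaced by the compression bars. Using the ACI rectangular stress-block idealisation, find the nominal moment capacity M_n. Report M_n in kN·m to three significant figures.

Assume both tension and compression steel yield.
Net tension couple steel: A_s − A'_s = 3300 mm².
a = (A_s − A'_s) f_y / (0.85 f'_c b) = 1386000/(0.85 × 23.7 × 285) = 241.41 mm.
c = a/β₁ = 241.41/0.85 = 284.01 mm; ε'_s = 0.003(c − d')/c = 0.0024 ≥ f_y/E_s = 0.0021, so compression steel does yield.
M_n = (A_s − A'_s) f_y (d − a/2) + A'_s f_y (d − d') = [1386000 × (670 − 120.705) + 457800 × (670 − 54)] × 10⁻⁶ = 761.32 + 282.00 = 1043.32 kN·m.

M_n ≈ 1040 kN·m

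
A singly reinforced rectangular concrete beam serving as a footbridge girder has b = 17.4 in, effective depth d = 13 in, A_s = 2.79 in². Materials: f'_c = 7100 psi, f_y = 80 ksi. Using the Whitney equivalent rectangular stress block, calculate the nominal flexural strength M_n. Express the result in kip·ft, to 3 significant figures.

M_n ≈ 222 kip·ft

T = A_s f_y = 2.79 × 80 = 223.2 kips.
a = T/(0.85 f'_c b) = 223.2/(0.85 × 7.1 × 17.4) = 2.126 in.
M_n = T(d − a/2) = 223.2 × (13 − 1.063) = 2664.3 kip·in = 2664.3/12 = 222.03 kip·ft.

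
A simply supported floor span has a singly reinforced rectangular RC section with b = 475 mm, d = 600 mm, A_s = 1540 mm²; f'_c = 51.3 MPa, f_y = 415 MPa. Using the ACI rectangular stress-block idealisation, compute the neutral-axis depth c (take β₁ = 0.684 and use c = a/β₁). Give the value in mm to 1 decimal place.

T = A_s f_y = 1540 × 415 = 639100 N = 639.1 kN.
Setting C = 0.85 f'_c a b equal to T: a = 639100/(0.85 × 51.3 × 475) = 30.856 mm.
With β₁ = 0.684, c = a/β₁ = 30.856/0.684 = 45.1 mm.

c ≈ 45.1 mm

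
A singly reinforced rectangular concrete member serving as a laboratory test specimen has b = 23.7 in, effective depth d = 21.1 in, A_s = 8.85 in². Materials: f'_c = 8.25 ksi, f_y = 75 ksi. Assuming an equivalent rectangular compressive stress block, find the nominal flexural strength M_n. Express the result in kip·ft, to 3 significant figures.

M_n ≈ 1060 kip·ft

T = A_s f_y = 8.85 × 75 = 663.75 kips.
a = T/(0.85 f'_c b) = 663.75/(0.85 × 8.25 × 23.7) = 3.994 in.
M_n = T(d − a/2) = 663.75 × (21.1 − 1.997) = 12679.6 kip·in = 12679.6/12 = 1056.63 kip·ft.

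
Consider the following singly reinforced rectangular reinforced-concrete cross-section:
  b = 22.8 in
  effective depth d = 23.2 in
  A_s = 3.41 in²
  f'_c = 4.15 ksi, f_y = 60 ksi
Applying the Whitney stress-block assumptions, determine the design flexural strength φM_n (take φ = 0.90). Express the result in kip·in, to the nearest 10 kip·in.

φM_n ≈ 4040 kip·in

T = A_s f_y = 3.41 × 60 = 204.6 kips.
a = T/(0.85 f'_c b) = 204.6/(0.85 × 4.15 × 22.8) = 2.544 in.
M_n = T(d − a/2) = 204.6 × (23.2 − 1.272) = 4486.5 kip·in.
φM_n = 0.90 × 4486.5 = 4037.9 kip·in.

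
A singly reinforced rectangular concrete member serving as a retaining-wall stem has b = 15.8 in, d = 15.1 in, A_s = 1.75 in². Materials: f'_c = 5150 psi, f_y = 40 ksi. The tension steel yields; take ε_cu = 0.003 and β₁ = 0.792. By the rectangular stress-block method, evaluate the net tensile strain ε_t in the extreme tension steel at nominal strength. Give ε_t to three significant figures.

ε_t ≈ 0.0324

a = A_s f_y/(0.85 f'_c b) = 1.012 in.
β₁ = 0.792, so c = a/β₁ = 1.012/0.792 = 1.278 in.
From the linear strain diagram with ε_cu = 0.003: ε_t = 0.003 (d − c)/c = 0.003 × (15.1 − 1.278)/1.278 = 0.0324.
Since ε_t ≥ 0.005, the section is tension-controlled.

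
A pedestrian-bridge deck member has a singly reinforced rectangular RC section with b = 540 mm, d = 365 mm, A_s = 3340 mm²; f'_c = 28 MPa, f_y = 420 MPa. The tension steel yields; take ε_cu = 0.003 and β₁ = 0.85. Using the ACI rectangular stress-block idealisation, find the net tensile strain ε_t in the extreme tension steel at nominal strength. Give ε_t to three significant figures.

a = A_s f_y/(0.85 f'_c b) = 109.15 mm.
β₁ = 0.85, so c = a/β₁ = 109.15/0.85 = 128.41 mm.
From the linear strain diagram with ε_cu = 0.003: ε_t = 0.003 (d − c)/c = 0.003 × (365 − 128.41)/128.41 = 0.00553.
Since ε_t ≥ 0.005, the section is tension-controlled.

ε_t ≈ 0.00553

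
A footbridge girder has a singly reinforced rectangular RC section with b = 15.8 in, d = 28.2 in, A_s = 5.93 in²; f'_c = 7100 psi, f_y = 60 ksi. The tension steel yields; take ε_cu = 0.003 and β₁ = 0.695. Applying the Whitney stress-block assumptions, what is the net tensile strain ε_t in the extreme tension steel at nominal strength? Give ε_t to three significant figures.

a = A_s f_y/(0.85 f'_c b) = 3.731 in.
β₁ = 0.695, so c = a/β₁ = 3.731/0.695 = 5.368 in.
From the linear strain diagram with ε_cu = 0.003: ε_t = 0.003 (d − c)/c = 0.003 × (28.2 − 5.368)/5.368 = 0.0128.
Since ε_t ≥ 0.005, the section is tension-controlled.

ε_t ≈ 0.0128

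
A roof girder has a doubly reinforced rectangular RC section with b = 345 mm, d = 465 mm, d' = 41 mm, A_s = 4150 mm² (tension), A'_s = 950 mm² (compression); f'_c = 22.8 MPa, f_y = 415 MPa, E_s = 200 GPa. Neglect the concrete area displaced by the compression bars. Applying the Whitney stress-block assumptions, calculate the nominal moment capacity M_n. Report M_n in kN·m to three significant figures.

M_n ≈ 653 kN·m

Assume both tension and compression steel yield.
Net tension couple steel: A_s − A'_s = 3200 mm².
a = (A_s − A'_s) f_y / (0.85 f'_c b) = 1328000/(0.85 × 22.8 × 345) = 198.62 mm.
c = a/β₁ = 198.62/0.85 = 233.67 mm; ε'_s = 0.003(c − d')/c = 0.0025 ≥ f_y/E_s = 0.0021, so compression steel does yield.
M_n = (A_s − A'_s) f_y (d − a/2) + A'_s f_y (d − d') = [1328000 × (465 − 99.31) + 394250 × (465 − 41)] × 10⁻⁶ = 485.64 + 167.16 = 652.80 kN·m.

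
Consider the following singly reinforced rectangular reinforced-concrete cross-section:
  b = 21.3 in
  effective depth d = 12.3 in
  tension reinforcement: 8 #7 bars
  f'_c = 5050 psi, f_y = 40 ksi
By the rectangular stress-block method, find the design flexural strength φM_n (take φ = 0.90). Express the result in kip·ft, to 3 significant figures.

A_s = 8 × 0.6 = 4.8 in².
T = A_s f_y = 4.8 × 40 = 192 kips.
a = T/(0.85 f'_c b) = 192/(0.85 × 5.05 × 21.3) = 2.100 in.
M_n = T(d − a/2) = 192 × (12.3 − 1.05) = 2160.0 kip·in = 2160.0/12 = 180.00 kip·ft.
φM_n = 0.90 × 180.00 = 162.00 kip·ft.

φM_n ≈ 162 kip·ft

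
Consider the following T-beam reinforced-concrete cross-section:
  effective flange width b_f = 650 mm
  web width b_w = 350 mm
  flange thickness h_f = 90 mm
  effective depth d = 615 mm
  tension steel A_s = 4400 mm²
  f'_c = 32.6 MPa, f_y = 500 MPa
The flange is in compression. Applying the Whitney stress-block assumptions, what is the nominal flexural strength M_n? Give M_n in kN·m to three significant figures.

Tension: T = A_s f_y = 4400 × 500 = 2200000 N.
Try a within the flange: a = T/(0.85 f'_c b_f) = 2200000/(0.85 × 32.6 × 650) = 122.14 mm.
a = 122.14 > h_f = 90 mm: the block extends into the web. Split into flange-overhang and web parts.
C_f = 0.85 f'_c (b_f − b_w) h_f = 0.85 × 32.6 × (650 − 350) × 90 = 748170 N.
Remaining web compression depth: a_w = (T − C_f)/(0.85 f'_c b_w) = (2200000 − 748170)/(0.85 × 32.6 × 350) = 149.70 mm.
M_n = C_f(d − h_f/2) + (T − C_f)(d − a_w/2) = 748170 × (615 − 45) + 1451830 × (615 − 74.85) = 426.46 + 784.21 = 1210.67 × 10⁶ N·mm.
M_n = 1210.67 kN·m.

M_n ≈ 1210 kN·m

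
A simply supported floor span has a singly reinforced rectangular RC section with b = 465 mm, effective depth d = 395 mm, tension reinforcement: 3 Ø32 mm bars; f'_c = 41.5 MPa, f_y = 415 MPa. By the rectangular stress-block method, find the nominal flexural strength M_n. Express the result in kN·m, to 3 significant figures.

M_n ≈ 365 kN·m

A_s = 3 × 804 = 2412 mm².
T = A_s f_y = 2412 × 415 = 1000980 N = 1000.98 kN.
From C = T: a = T/(0.85 f'_c b) = 1000980/(0.85 × 41.5 × 465) = 61.02 mm.
M_n = T(d − a/2) = 1000.98 kN × (395 − 30.51) mm = 364.85 kN·m.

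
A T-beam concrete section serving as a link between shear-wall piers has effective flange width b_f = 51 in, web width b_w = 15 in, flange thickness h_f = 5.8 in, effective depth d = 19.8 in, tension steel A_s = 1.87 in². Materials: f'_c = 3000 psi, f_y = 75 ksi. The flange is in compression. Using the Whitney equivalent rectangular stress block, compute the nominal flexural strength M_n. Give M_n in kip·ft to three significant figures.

Tension: T = A_s f_y = 1.87 × 75 = 140.25 kips.
Try a within the flange: a = T/(0.85 f'_c b_f) = 140.25/(0.85 × 3 × 51) = 1.078 in.
Since a = 1.078 ≤ h_f = 5.8 in, the stress block lies entirely in the flange; analyse as a rectangular beam of width b_f.
M_n = T(d − a/2) = 140.25 × (19.8 − 0.539) = 2701.4 kip·in.
M_n = 2701.4/12 = 225.12 kip·ft.

M_n ≈ 225 kip·ft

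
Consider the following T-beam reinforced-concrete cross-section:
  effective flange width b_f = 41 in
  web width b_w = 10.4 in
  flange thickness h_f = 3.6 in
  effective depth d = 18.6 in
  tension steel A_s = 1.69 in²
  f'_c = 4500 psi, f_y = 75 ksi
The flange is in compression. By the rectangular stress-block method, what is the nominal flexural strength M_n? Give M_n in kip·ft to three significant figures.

Tension: T = A_s f_y = 1.69 × 75 = 126.75 kips.
Try a within the flange: a = T/(0.85 f'_c b_f) = 126.75/(0.85 × 4.5 × 41) = 0.808 in.
Since a = 0.808 ≤ h_f = 3.6 in, the stress block lies entirely in the flange; analyse as a rectangular beam of width b_f.
M_n = T(d − a/2) = 126.75 × (18.6 − 0.404) = 2306.3 kip·in.
M_n = 2306.3/12 = 192.19 kip·ft.

M_n ≈ 192 kip·ft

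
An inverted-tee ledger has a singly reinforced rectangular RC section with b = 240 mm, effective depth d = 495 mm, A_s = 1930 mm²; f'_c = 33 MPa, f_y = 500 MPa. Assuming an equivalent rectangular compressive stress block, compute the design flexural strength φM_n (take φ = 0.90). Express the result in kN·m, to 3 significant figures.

φM_n ≈ 368 kN·m

T = A_s f_y = 1930 × 500 = 965000 N = 965 kN.
From C = T: a = T/(0.85 f'_c b) = 965000/(0.85 × 33 × 240) = 143.35 mm.
M_n = T(d − a/2) = 965 kN × (495 − 71.675) mm = 408.51 kN·m.
φM_n = 0.90 × 408.51 = 367.66 kN·m.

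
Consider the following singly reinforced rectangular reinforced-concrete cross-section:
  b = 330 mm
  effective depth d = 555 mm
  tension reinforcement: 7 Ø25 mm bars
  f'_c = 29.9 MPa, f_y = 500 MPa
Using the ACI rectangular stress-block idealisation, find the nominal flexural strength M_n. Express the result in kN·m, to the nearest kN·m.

A_s = 7 × 491 = 3437 mm².
T = A_s f_y = 3437 × 500 = 1718500 N = 1718.5 kN.
From C = T: a = T/(0.85 f'_c b) = 1718500/(0.85 × 29.9 × 330) = 204.90 mm.
M_n = T(d − a/2) = 1718.5 kN × (555 − 102.45) mm = 777.71 kN·m.

M_n ≈ 778 kN·m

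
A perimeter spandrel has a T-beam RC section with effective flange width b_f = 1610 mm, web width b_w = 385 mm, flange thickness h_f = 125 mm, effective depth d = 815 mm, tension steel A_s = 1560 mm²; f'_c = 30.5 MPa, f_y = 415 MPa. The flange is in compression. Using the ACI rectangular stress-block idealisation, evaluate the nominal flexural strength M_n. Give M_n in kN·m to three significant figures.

M_n ≈ 523 kN·m

Tension: T = A_s f_y = 1560 × 415 = 647400 N.
Try a within the flange: a = T/(0.85 f'_c b_f) = 647400/(0.85 × 30.5 × 1610) = 15.51 mm.
Since a = 15.51 ≤ h_f = 125 mm, the stress block lies entirely in the flange; analyse as a rectangular beam of width b_f.
M_n = T(d − a/2) = 647400 × (815 − 7.755) = 522.61 × 10⁶ N·mm.
M_n = 522.61 kN·m.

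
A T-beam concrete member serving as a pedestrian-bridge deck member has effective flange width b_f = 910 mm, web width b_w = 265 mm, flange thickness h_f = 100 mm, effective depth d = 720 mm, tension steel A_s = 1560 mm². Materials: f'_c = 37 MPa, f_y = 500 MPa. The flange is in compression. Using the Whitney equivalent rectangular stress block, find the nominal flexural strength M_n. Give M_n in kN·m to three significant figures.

Tension: T = A_s f_y = 1560 × 500 = 780000 N.
Try a within the flange: a = T/(0.85 f'_c b_f) = 780000/(0.85 × 37 × 910) = 27.25 mm.
Since a = 27.25 ≤ h_f = 100 mm, the stress block lies entirely in the flange; analyse as a rectangular beam of width b_f.
M_n = T(d − a/2) = 780000 × (720 − 13.625) = 550.97 × 10⁶ N·mm.
M_n = 550.97 kN·m.

M_n ≈ 551 kN·m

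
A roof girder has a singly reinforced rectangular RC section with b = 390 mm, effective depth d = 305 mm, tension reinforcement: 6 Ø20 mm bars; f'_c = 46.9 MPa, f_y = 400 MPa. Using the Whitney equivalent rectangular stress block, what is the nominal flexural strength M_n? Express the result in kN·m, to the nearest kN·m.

A_s = 6 × 314 = 1884 mm².
T = A_s f_y = 1884 × 400 = 753600 N = 753.6 kN.
From C = T: a = T/(0.85 f'_c b) = 753600/(0.85 × 46.9 × 390) = 48.47 mm.
M_n = T(d − a/2) = 753.6 kN × (305 − 24.235) mm = 211.58 kN·m.

M_n ≈ 212 kN·m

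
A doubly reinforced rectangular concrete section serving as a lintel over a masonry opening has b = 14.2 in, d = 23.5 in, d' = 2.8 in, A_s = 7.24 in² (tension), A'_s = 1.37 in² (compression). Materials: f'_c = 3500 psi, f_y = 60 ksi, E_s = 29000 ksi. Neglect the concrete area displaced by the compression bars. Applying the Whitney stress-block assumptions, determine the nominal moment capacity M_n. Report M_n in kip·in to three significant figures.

Assume both steels yield.
a = (A_s − A'_s) f_y/(0.85 f'_c b) = (7.24 − 1.37) × 60/(0.85 × 3.5 × 14.2) = 8.337 in.
c = a/β₁ = 8.337/0.85 = 9.808 in; ε'_s = 0.003(c − d')/c = 0.0021 ≥ ε_y = 0.0021, so the compression steel yields.
M_n = (A_s − A'_s) f_y (d − a/2) + A'_s f_y (d − d') = 352.2 × (23.5 − 4.1685) + 82.2 × (23.5 − 2.8) = 6808.6 + 1701.5 = 8510.1 kip·in.

M_n ≈ 8510 kip·in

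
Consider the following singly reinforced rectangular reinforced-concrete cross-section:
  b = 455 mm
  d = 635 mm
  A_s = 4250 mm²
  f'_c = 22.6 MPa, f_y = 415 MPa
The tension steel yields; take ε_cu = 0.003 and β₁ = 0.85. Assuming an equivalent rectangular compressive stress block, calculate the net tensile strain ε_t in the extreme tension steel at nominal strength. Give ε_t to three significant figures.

ε_t ≈ 0.00502

a = A_s f_y/(0.85 f'_c b) = 201.79 mm.
β₁ = 0.85, so c = a/β₁ = 201.79/0.85 = 237.40 mm.
From the linear strain diagram with ε_cu = 0.003: ε_t = 0.003 (d − c)/c = 0.003 × (635 − 237.40)/237.40 = 0.00502.
Since ε_t ≥ 0.005, the section is tension-controlled.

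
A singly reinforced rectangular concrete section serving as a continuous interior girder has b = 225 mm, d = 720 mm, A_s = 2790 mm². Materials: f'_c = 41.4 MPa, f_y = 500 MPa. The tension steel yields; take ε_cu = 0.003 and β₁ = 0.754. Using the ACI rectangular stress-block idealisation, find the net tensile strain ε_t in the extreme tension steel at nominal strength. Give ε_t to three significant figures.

a = A_s f_y/(0.85 f'_c b) = 176.19 mm.
β₁ = 0.754, so c = a/β₁ = 176.19/0.754 = 233.67 mm.
From the linear strain diagram with ε_cu = 0.003: ε_t = 0.003 (d − c)/c = 0.003 × (720 − 233.67)/233.67 = 0.00624.
Since ε_t ≥ 0.005, the section is tension-controlled.

ε_t ≈ 0.00624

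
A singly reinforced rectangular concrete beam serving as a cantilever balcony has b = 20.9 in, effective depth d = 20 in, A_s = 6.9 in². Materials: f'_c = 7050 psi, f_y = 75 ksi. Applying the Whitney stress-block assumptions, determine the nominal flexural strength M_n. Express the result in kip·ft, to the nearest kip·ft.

M_n ≈ 773 kip·ft

T = A_s f_y = 6.9 × 75 = 517.5 kips.
a = T/(0.85 f'_c b) = 517.5/(0.85 × 7.05 × 20.9) = 4.132 in.
M_n = T(d − a/2) = 517.5 × (20 − 2.066) = 9280.8 kip·in = 9280.8/12 = 773.40 kip·ft.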